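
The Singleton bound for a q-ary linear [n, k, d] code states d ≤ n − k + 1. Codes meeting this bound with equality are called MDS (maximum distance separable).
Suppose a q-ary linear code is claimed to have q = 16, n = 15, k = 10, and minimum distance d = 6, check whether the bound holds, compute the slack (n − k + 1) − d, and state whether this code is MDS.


Singleton RHS = n − k + 1 = 6, slack = 0, bound satisfied, MDS.

Singleton bound: d ≤ n − k + 1.
Here n = 15, k = 10, so n − k + 1 = 6.
Given d = 6, check d ≤ 6: YES.
Slack = (n − k + 1) − d = 0.
The code is MDS (slack = 0).
Description: the claimed parameters are [15, 10, 6]_16; such a code would be MDS (meets Singleton bound).


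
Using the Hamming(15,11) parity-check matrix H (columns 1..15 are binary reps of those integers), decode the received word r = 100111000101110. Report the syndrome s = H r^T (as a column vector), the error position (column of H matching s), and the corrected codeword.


s = (0, 0, 1, 1)^T, error position = 3, corrected codeword c = 101111000101110

Compute s = H r^T mod 2 one row at a time:
  s_1 = 0 + 0 + 1 + 0 + 1 + 1 + 1 + 0 = 4 ≡ 0 (mod 2).
  s_2 = 1 + 1 + 1 + 0 + 1 + 1 + 1 + 0 = 6 ≡ 0 (mod 2).
  s_3 = 0 + 0 + 1 + 0 + 1 + 0 + 1 + 0 = 3 ≡ 1 (mod 2).
  s_4 = 1 + 0 + 1 + 0 + 0 + 0 + 1 + 0 = 3 ≡ 1 (mod 2).
s = (0, 0, 1, 1)^T — this equals column 3 of H (binary 0011), so error is at position 3.
Correct: flip bit 3 of r = 100111000101110 to get c = 101111000101110.


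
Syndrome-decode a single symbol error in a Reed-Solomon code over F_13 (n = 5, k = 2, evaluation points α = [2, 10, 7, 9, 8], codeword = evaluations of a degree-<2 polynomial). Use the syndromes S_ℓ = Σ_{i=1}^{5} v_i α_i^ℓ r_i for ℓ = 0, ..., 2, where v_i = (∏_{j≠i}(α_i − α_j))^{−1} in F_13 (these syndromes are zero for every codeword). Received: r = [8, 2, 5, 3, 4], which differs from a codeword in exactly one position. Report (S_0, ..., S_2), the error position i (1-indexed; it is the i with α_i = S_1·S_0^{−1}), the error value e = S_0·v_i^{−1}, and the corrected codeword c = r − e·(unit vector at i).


S = (8, 3, 6), error at position 1, error magnitude e = 11, c = [10, 2, 5, 3, 4].

Step 1: column multipliers v_i = (∏_{j≠i}(α_i − α_j))^{−1} mod 13.
  i = 1 (α = 2): (2−10)(2−7)(2−9)(2−8) = (−8)·(−5)·(−7)·(−6) = 1680 ≡ 3, so v_1 = 3^{−1} = 9 (mod 13).
  i = 2 (α = 10): (10−2)(10−7)(10−9)(10−8) = 8·3·1·2 = 48 ≡ 9, so v_2 = 9^{−1} = 3 (mod 13).
  i = 3 (α = 7): (7−2)(7−10)(7−9)(7−8) = 5·(−3)·(−2)·(−1) = −30 ≡ 9, so v_3 = 9^{−1} = 3 (mod 13).
  i = 4 (α = 9): (9−2)(9−10)(9−7)(9−8) = 7·(−1)·2·1 = −14 ≡ 12, so v_4 = 12^{−1} = 12 (mod 13).
  i = 5 (α = 8): (8−2)(8−10)(8−7)(8−9) = 6·(−2)·1·(−1) = 12 ≡ 12, so v_5 = 12^{−1} = 12 (mod 13).
  v = [9, 3, 3, 12, 12].
Step 2: syndromes of r = [8, 2, 5, 3, 4] (all sums mod 13).
  S_0 = Σ v_i r_i = 9·8 + 3·2 + 3·5 + 12·3 + 12·4 = 177 ≡ 8.
  S_1 = Σ v_i α_i r_i = 9·2·8 + 3·10·2 + 3·7·5 + 12·9·3 + 12·8·4 = 1017 ≡ 3.
  α_i^2 mod 13 = [4, 9, 10, 3, 12].
  S_2 = Σ v_i α_i^2 r_i = 9·4·8 + 3·9·2 + 3·10·5 + 12·3·3 + 12·12·4 = 1176 ≡ 6.
  S = (8, 3, 6) ≠ 0, so r is not a codeword (an error is present).
Step 3: locate the error. For a single error e at position i, S_ℓ = v_i·e·α_i^ℓ, so α_err = S_1/S_0.
  S_0^{−1} = 8^{−1} = 5 (mod 13), so α_err = 3·5 = 15 ≡ 2 = α_1. Error position i = 1.
  Consistency check: S_2/S_1 = 6·9 = 54 ≡ 2 = α_err ✓ (single-error assumption holds).
Step 4: error magnitude e = S_0/v_1 = S_0·∏_{j≠1}(α_1 − α_j) = 8·3 = 24 ≡ 11 (mod 13).
Step 5: correct position 1: c_1 = r_1 − e = 8 − 11 ≡ 10 (mod 13). Hence c = [10, 2, 5, 3, 4].
  Check: interpolating c through the α_i gives m(x) = 12 + 12·x (degree < 2) with m(α_i) = c_i for every i, so c is indeed a codeword.


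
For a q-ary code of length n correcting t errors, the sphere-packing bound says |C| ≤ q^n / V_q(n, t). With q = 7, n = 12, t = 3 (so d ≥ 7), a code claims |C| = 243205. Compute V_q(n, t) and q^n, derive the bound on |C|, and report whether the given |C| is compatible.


V_q(n, t) = 49969, q^n = 13841287201, Hamming bound = 276997, |C| = 243205 ≤ bound (satisfied).

Step 1: Compute V_q(n, t) = Σ_{j=0}^3 C(n, j) (q−1)^j.
  j = 0: C(12,0)·(6)^0 = 1·1 = 1.
  j = 1: C(12,1)·(6)^1 = 12·6 = 72.
  j = 2: C(12,2)·(6)^2 = 66·36 = 2376.
  j = 3: C(12,3)·(6)^3 = 220·216 = 47520.
  V_q(n, t) = 1 + 72 + 2376 + 47520 = 49969.
Step 2: q^n = 7^12 = 13841287201.
Step 3: Hamming bound ⌊q^n / V_q(n,t)⌋ = ⌊13841287201/49969⌋ = 276997.
Step 4: Compare |C| = 243205 to 276997: satisfied.
The claimed |C| lies below the Hamming bound.


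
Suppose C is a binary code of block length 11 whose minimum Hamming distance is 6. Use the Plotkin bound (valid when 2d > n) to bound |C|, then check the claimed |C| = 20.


Plotkin bound M ≤ 12; given |C| = 20 > bound (violated).

Check applicability: 2d = 12, n = 11.
2d − n = 1 > 0, so Plotkin applies.
Compute d/(2d−n) = 6/1 ≈ 6.0000.
⌊d/(2d−n)⌋ = 6.
Plotkin bound: M ≤ 2·6 = 12.
Given |C| = 20, check: VIOLATED.
This |C| is above the Plotkin bound, so no binary code with n = 11, d = 6 and 20 codewords exists.


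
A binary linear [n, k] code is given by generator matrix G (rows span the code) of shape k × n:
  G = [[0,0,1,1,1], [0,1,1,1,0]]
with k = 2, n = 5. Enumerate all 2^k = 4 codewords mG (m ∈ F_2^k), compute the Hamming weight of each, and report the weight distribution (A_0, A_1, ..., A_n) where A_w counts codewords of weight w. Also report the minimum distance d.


Weight distribution: A_0 = 1, A_2 = 1, A_3 = 2. Minimum distance d = 2.

Enumerate all 2^2 = 4 messages m ∈ F_2^2.
For each, compute codeword c = mG in F_2^5, then tally its weight.
  m = 00 → c = 00000, weight = 0.
  m = 10 → c = 00111, weight = 3.
  m = 01 → c = 01110, weight = 3.
  m = 11 → c = 01001, weight = 2.
Tally weights:
  weight 0: 1 codewords.
  weight 2: 1 codewords.
  weight 3: 2 codewords.
Minimum distance d = smallest w > 0 with A_w > 0 = 2.
Sanity: Σ A_w = 4 = 2^2 = 4 ✓.


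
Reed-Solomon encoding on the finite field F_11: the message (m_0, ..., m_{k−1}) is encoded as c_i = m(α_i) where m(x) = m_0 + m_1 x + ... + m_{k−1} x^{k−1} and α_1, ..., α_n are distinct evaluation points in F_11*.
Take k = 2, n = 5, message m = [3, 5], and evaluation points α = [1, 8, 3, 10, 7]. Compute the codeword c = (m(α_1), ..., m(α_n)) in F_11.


c = [8, 10, 7, 9, 5]

Message polynomial: m(x) = 3 + 5·x (mod 11).
For each evaluation point α_i, compute m(α_i) mod 11:
  α_1 = 1: Horner steps 5 → 8, so m(1) = 8.
  α_2 = 8: Horner steps 5 → 10, so m(8) = 10.
  α_3 = 3: Horner steps 5 → 7, so m(3) = 7.
  α_4 = 10: Horner steps 5 → 9, so m(10) = 9.
  α_5 = 7: Horner steps 5 → 5, so m(7) = 5.
Codeword c = [8, 10, 7, 9, 5] ∈ F_11^5.


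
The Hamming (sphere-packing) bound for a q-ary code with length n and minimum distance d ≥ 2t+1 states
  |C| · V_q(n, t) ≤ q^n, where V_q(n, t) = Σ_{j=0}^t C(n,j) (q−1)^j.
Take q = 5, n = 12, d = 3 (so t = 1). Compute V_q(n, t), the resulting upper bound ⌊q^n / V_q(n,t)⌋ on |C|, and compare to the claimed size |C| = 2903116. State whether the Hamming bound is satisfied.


V_q(n, t) = 49, q^n = 244140625, Hamming bound = 4982461, |C| = 2903116 ≤ bound (satisfied).

Step 1: Compute V_q(n, t) = Σ_{j=0}^1 C(n, j) (q−1)^j.
  j = 0: C(12,0)·(4)^0 = 1·1 = 1.
  j = 1: C(12,1)·(4)^1 = 12·4 = 48.
  V_q(n, t) = 1 + 48 = 49.
Step 2: q^n = 5^12 = 244140625.
Step 3: Hamming bound ⌊q^n / V_q(n,t)⌋ = ⌊244140625/49⌋ = 4982461.
Step 4: Compare |C| = 2903116 to 4982461: satisfied.
The claimed |C| lies below the Hamming bound.


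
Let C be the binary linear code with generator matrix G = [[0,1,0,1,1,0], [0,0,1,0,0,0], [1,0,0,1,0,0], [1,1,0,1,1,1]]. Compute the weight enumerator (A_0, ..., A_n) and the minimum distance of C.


Weight distribution: A_0 = 1, A_1 = 1, A_2 = 3, A_3 = 6, A_4 = 3, A_5 = 1, A_6 = 1. Minimum distance d = 1.

Enumerate all 2^4 = 16 messages m ∈ F_2^4.
For each, compute codeword c = mG in F_2^6, then tally its weight.
  m = 0000 → c = 000000, weight = 0.
  m = 1000 → c = 010110, weight = 3.
  m = 0100 → c = 001000, weight = 1.
  m = 1100 → c = 011110, weight = 4.
  m = 0010 → c = 100100, weight = 2.
  m = 1010 → c = 110010, weight = 3.
  m = 0110 → c = 101100, weight = 3.
  m = 1110 → c = 111010, weight = 4.
  m = 0001 → c = 110111, weight = 5.
  m = 1001 → c = 100001, weight = 2.
  m = 0101 → c = 111111, weight = 6.
  m = 1101 → c = 101001, weight = 3.
  m = 0011 → c = 010011, weight = 3.
  m = 1011 → c = 000101, weight = 2.
  m = 0111 → c = 011011, weight = 4.
  m = 1111 → c = 001101, weight = 3.
Tally weights:
  weight 0: 1 codewords.
  weight 1: 1 codewords.
  weight 2: 3 codewords.
  weight 3: 6 codewords.
  weight 4: 3 codewords.
  weight 5: 1 codewords.
  weight 6: 1 codewords.
Minimum distance d = smallest w > 0 with A_w > 0 = 1.
Sanity: Σ A_w = 16 = 2^4 = 16 ✓.


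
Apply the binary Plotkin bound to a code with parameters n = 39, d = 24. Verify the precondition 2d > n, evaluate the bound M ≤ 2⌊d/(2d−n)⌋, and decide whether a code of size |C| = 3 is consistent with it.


Plotkin bound M ≤ 4; given |C| = 3 ≤ bound (satisfied).

Check applicability: 2d = 48, n = 39.
2d − n = 9 > 0, so Plotkin applies.
Compute d/(2d−n) = 24/9 ≈ 2.6667.
⌊d/(2d−n)⌋ = 2.
Plotkin bound: M ≤ 2·2 = 4.
Given |C| = 3, check: satisfied.
This |C| is below the Plotkin bound.


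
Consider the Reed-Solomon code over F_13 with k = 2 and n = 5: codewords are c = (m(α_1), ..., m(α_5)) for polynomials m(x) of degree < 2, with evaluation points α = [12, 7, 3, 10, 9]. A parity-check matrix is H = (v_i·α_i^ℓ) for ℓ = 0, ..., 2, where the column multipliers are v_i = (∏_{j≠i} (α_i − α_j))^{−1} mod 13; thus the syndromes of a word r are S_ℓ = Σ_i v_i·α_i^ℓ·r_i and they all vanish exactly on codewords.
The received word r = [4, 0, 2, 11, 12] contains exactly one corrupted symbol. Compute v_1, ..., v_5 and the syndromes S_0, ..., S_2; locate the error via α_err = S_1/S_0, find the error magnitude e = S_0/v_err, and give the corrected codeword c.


S = (11, 6, 8), error at position 4, error magnitude e = 6, c = [4, 0, 2, 5, 12].

Step 1: column multipliers v_i = (∏_{j≠i}(α_i − α_j))^{−1} mod 13.
  i = 1 (α = 12): (12−7)(12−3)(12−10)(12−9) = 5·9·2·3 = 270 ≡ 10, so v_1 = 10^{−1} = 4 (mod 13).
  i = 2 (α = 7): (7−12)(7−3)(7−10)(7−9) = (−5)·4·(−3)·(−2) = −120 ≡ 10, so v_2 = 10^{−1} = 4 (mod 13).
  i = 3 (α = 3): (3−12)(3−7)(3−10)(3−9) = (−9)·(−4)·(−7)·(−6) = 1512 ≡ 4, so v_3 = 4^{−1} = 10 (mod 13).
  i = 4 (α = 10): (10−12)(10−7)(10−3)(10−9) = (−2)·3·7·1 = −42 ≡ 10, so v_4 = 10^{−1} = 4 (mod 13).
  i = 5 (α = 9): (9−12)(9−7)(9−3)(9−10) = (−3)·2·6·(−1) = 36 ≡ 10, so v_5 = 10^{−1} = 4 (mod 13).
  v = [4, 4, 10, 4, 4].
Step 2: syndromes of r = [4, 0, 2, 11, 12] (all sums mod 13).
  S_0 = Σ v_i r_i = 4·4 + 4·0 + 10·2 + 4·11 + 4·12 = 128 ≡ 11.
  S_1 = Σ v_i α_i r_i = 4·12·4 + 4·7·0 + 10·3·2 + 4·10·11 + 4·9·12 = 1124 ≡ 6.
  α_i^2 mod 13 = [1, 10, 9, 9, 3].
  S_2 = Σ v_i α_i^2 r_i = 4·1·4 + 4·10·0 + 10·9·2 + 4·9·11 + 4·3·12 = 736 ≡ 8.
  S = (11, 6, 8) ≠ 0, so r is not a codeword (an error is present).
Step 3: locate the error. For a single error e at position i, S_ℓ = v_i·e·α_i^ℓ, so α_err = S_1/S_0.
  S_0^{−1} = 11^{−1} = 6 (mod 13), so α_err = 6·6 = 36 ≡ 10 = α_4. Error position i = 4.
  Consistency check: S_2/S_1 = 8·11 = 88 ≡ 10 = α_err ✓ (single-error assumption holds).
Step 4: error magnitude e = S_0/v_4 = S_0·∏_{j≠4}(α_4 − α_j) = 11·10 = 110 ≡ 6 (mod 13).
Step 5: correct position 4: c_4 = r_4 − e = 11 − 6 ≡ 5 (mod 13). Hence c = [4, 0, 2, 5, 12].
  Check: interpolating c through the α_i gives m(x) = 10 + 6·x (degree < 2) with m(α_i) = c_i for every i, so c is indeed a codeword.


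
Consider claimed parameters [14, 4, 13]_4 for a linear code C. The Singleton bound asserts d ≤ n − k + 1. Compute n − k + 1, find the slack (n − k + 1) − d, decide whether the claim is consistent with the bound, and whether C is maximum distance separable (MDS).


Singleton RHS = n − k + 1 = 11, slack = -2, bound violated (no such code; not MDS).

Singleton bound: d ≤ n − k + 1.
Here n = 14, k = 4, so n − k + 1 = 11.
Given d = 13, check d ≤ 11: NO.
Slack = (n − k + 1) − d = -2.
The slack is negative: d = 13 exceeds n − k + 1 = 11 by 2, so the Singleton bound is violated and no linear [14, 4, 13]_4 code can exist. In particular it is not MDS (MDS requires d = n − k + 1 exactly).
Description: the claimed parameters are [14, 4, 13]_4; such a code would be impossible (violates the Singleton bound).


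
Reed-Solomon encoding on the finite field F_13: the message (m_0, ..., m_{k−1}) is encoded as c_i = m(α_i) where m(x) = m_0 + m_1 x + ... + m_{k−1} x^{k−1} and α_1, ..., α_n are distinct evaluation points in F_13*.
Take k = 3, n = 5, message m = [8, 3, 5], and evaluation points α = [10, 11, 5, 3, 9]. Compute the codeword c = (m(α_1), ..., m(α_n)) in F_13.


c = [5, 9, 5, 10, 11]

Message polynomial: m(x) = 8 + 3·x + 5·x^2 (mod 13).
For each evaluation point α_i, compute m(α_i) mod 13:
  α_1 = 10: Horner steps 5 → 1 → 5, so m(10) = 5.
  α_2 = 11: Horner steps 5 → 6 → 9, so m(11) = 9.
  α_3 = 5: Horner steps 5 → 2 → 5, so m(5) = 5.
  α_4 = 3: Horner steps 5 → 5 → 10, so m(3) = 10.
  α_5 = 9: Horner steps 5 → 9 → 11, so m(9) = 11.
Codeword c = [5, 9, 5, 10, 11] ∈ F_13^5.


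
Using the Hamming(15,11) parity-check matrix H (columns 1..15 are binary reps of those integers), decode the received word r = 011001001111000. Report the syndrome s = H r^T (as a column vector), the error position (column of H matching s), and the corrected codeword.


s = (0, 0, 1, 1)^T, error position = 3, corrected codeword c = 010001001111000

Compute s = H r^T mod 2 one row at a time:
  s_1 = 0 + 1 + 1 + 1 + 1 + 0 + 0 + 0 = 4 ≡ 0 (mod 2).
  s_2 = 0 + 0 + 1 + 0 + 1 + 0 + 0 + 0 = 2 ≡ 0 (mod 2).
  s_3 = 1 + 1 + 1 + 0 + 1 + 1 + 0 + 0 = 5 ≡ 1 (mod 2).
  s_4 = 0 + 1 + 0 + 0 + 1 + 1 + 0 + 0 = 3 ≡ 1 (mod 2).
s = (0, 0, 1, 1)^T — this equals column 3 of H (binary 0011), so error is at position 3.
Correct: flip bit 3 of r = 011001001111000 to get c = 010001001111000.


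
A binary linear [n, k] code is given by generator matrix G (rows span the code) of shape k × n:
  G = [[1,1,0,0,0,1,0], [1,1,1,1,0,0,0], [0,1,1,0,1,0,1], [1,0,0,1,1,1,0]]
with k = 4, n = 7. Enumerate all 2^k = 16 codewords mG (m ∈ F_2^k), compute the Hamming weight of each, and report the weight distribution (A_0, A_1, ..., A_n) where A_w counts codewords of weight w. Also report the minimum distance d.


Weight distribution: A_0 = 1, A_2 = 1, A_3 = 6, A_4 = 5, A_5 = 2, A_6 = 1. Minimum distance d = 2.

Enumerate all 2^4 = 16 messages m ∈ F_2^4.
For each, compute codeword c = mG in F_2^7, then tally its weight.
  m = 0000 → c = 0000000, weight = 0.
  m = 1000 → c = 1100010, weight = 3.
  m = 0100 → c = 1111000, weight = 4.
  m = 1100 → c = 0011010, weight = 3.
  m = 0010 → c = 0110101, weight = 4.
  m = 1010 → c = 1010111, weight = 5.
  m = 0110 → c = 1001101, weight = 4.
  m = 1110 → c = 0101111, weight = 5.
  m = 0001 → c = 1001110, weight = 4.
  m = 1001 → c = 0101100, weight = 3.
  m = 0101 → c = 0110110, weight = 4.
  m = 1101 → c = 1010100, weight = 3.
  m = 0011 → c = 1111011, weight = 6.
  m = 1011 → c = 0011001, weight = 3.
  m = 0111 → c = 0000011, weight = 2.
  m = 1111 → c = 1100001, weight = 3.
Tally weights:
  weight 0: 1 codewords.
  weight 2: 1 codewords.
  weight 3: 6 codewords.
  weight 4: 5 codewords.
  weight 5: 2 codewords.
  weight 6: 1 codewords.
Minimum distance d = smallest w > 0 with A_w > 0 = 2.
Sanity: Σ A_w = 16 = 2^4 = 16 ✓.


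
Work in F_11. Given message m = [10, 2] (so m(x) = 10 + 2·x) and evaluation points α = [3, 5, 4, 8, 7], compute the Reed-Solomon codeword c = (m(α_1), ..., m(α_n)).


c = [5, 9, 7, 4, 2]

Message polynomial: m(x) = 10 + 2·x (mod 11).
For each evaluation point α_i, compute m(α_i) mod 11:
  α_1 = 3: Horner steps 2 → 5, so m(3) = 5.
  α_2 = 5: Horner steps 2 → 9, so m(5) = 9.
  α_3 = 4: Horner steps 2 → 7, so m(4) = 7.
  α_4 = 8: Horner steps 2 → 4, so m(8) = 4.
  α_5 = 7: Horner steps 2 → 2, so m(7) = 2.
Codeword c = [5, 9, 7, 4, 2] ∈ F_11^5.


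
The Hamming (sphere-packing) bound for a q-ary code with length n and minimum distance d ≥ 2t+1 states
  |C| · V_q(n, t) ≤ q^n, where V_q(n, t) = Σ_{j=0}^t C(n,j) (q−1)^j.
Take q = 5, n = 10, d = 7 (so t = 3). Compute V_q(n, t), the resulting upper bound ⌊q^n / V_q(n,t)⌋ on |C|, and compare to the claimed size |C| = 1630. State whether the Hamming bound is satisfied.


V_q(n, t) = 8441, q^n = 9765625, Hamming bound = 1156, |C| = 1630 > bound (violated).

Step 1: Compute V_q(n, t) = Σ_{j=0}^3 C(n, j) (q−1)^j.
  j = 0: C(10,0)·(4)^0 = 1·1 = 1.
  j = 1: C(10,1)·(4)^1 = 10·4 = 40.
  j = 2: C(10,2)·(4)^2 = 45·16 = 720.
  j = 3: C(10,3)·(4)^3 = 120·64 = 7680.
  V_q(n, t) = 1 + 40 + 720 + 7680 = 8441.
Step 2: q^n = 5^10 = 9765625.
Step 3: Hamming bound ⌊q^n / V_q(n,t)⌋ = ⌊9765625/8441⌋ = 1156.
Step 4: Compare |C| = 1630 to 1156: violated.
The claimed |C| lies above the Hamming bound, so no 5-ary code of length 10 with d ≥ 7 can have 1630 codewords.


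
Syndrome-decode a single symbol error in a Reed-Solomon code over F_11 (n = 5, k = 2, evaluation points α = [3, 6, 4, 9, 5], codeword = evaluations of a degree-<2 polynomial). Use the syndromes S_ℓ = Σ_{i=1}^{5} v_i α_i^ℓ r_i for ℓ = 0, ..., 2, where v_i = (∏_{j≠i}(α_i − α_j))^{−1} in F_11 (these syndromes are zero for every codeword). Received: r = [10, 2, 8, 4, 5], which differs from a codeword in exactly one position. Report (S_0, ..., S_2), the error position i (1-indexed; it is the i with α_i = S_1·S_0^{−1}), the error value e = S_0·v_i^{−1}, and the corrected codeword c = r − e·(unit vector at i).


S = (7, 10, 8), error at position 1, error magnitude e = 10, c = [0, 2, 8, 4, 5].

Step 1: column multipliers v_i = (∏_{j≠i}(α_i − α_j))^{−1} mod 11.
  i = 1 (α = 3): (3−6)(3−4)(3−9)(3−5) = (−3)·(−1)·(−6)·(−2) = 36 ≡ 3, so v_1 = 3^{−1} = 4 (mod 11).
  i = 2 (α = 6): (6−3)(6−4)(6−9)(6−5) = 3·2·(−3)·1 = −18 ≡ 4, so v_2 = 4^{−1} = 3 (mod 11).
  i = 3 (α = 4): (4−3)(4−6)(4−9)(4−5) = 1·(−2)·(−5)·(−1) = −10 ≡ 1, so v_3 = 1^{−1} = 1 (mod 11).
  i = 4 (α = 9): (9−3)(9−6)(9−4)(9−5) = 6·3·5·4 = 360 ≡ 8, so v_4 = 8^{−1} = 7 (mod 11).
  i = 5 (α = 5): (5−3)(5−6)(5−4)(5−9) = 2·(−1)·1·(−4) = 8 ≡ 8, so v_5 = 8^{−1} = 7 (mod 11).
  v = [4, 3, 1, 7, 7].
Step 2: syndromes of r = [10, 2, 8, 4, 5] (all sums mod 11).
  S_0 = Σ v_i r_i = 4·10 + 3·2 + 1·8 + 7·4 + 7·5 = 117 ≡ 7.
  S_1 = Σ v_i α_i r_i = 4·3·10 + 3·6·2 + 1·4·8 + 7·9·4 + 7·5·5 = 615 ≡ 10.
  α_i^2 mod 11 = [9, 3, 5, 4, 3].
  S_2 = Σ v_i α_i^2 r_i = 4·9·10 + 3·3·2 + 1·5·8 + 7·4·4 + 7·3·5 = 635 ≡ 8.
  S = (7, 10, 8) ≠ 0, so r is not a codeword (an error is present).
Step 3: locate the error. For a single error e at position i, S_ℓ = v_i·e·α_i^ℓ, so α_err = S_1/S_0.
  S_0^{−1} = 7^{−1} = 8 (mod 11), so α_err = 10·8 = 80 ≡ 3 = α_1. Error position i = 1.
  Consistency check: S_2/S_1 = 8·10 = 80 ≡ 3 = α_err ✓ (single-error assumption holds).
Step 4: error magnitude e = S_0/v_1 = S_0·∏_{j≠1}(α_1 − α_j) = 7·3 = 21 ≡ 10 (mod 11).
Step 5: correct position 1: c_1 = r_1 − e = 10 − 10 ≡ 0 (mod 11). Hence c = [0, 2, 8, 4, 5].
  Check: interpolating c through the α_i gives m(x) = 9 + 8·x (degree < 2) with m(α_i) = c_i for every i, so c is indeed a codeword.


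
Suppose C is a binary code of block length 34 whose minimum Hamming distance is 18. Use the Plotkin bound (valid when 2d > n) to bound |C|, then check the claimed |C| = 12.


Plotkin bound M ≤ 18; given |C| = 12 ≤ bound (satisfied).

Check applicability: 2d = 36, n = 34.
2d − n = 2 > 0, so Plotkin applies.
Compute d/(2d−n) = 18/2 ≈ 9.0000.
⌊d/(2d−n)⌋ = 9.
Plotkin bound: M ≤ 2·9 = 18.
Given |C| = 12, check: satisfied.
This |C| is below the Plotkin bound.


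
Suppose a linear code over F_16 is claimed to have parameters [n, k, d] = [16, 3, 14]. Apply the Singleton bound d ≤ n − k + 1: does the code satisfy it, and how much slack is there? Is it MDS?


Singleton RHS = n − k + 1 = 14, slack = 0, bound satisfied, MDS.

Singleton bound: d ≤ n − k + 1.
Here n = 16, k = 3, so n − k + 1 = 14.
Given d = 14, check d ≤ 14: YES.
Slack = (n − k + 1) − d = 0.
The code is MDS (slack = 0).
Description: the claimed parameters are [16, 3, 14]_16; such a code would be MDS (meets Singleton bound).


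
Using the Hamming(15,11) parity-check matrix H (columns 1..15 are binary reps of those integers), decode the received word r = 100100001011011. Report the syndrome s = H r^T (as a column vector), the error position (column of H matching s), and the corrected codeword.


s = (1, 0, 1, 0)^T, error position = 10, corrected codeword c = 100100001111011

Compute s = H r^T mod 2 one row at a time:
  s_1 = 0 + 1 + 0 + 1 + 1 + 0 + 1 + 1 = 5 ≡ 1 (mod 2).
  s_2 = 1 + 0 + 0 + 0 + 1 + 0 + 1 + 1 = 4 ≡ 0 (mod 2).
  s_3 = 0 + 0 + 0 + 0 + 0 + 1 + 1 + 1 = 3 ≡ 1 (mod 2).
  s_4 = 1 + 0 + 0 + 0 + 1 + 1 + 0 + 1 = 4 ≡ 0 (mod 2).
s = (1, 0, 1, 0)^T — this equals column 10 of H (binary 1010), so error is at position 10.
Correct: flip bit 10 of r = 100100001011011 to get c = 100100001111011.


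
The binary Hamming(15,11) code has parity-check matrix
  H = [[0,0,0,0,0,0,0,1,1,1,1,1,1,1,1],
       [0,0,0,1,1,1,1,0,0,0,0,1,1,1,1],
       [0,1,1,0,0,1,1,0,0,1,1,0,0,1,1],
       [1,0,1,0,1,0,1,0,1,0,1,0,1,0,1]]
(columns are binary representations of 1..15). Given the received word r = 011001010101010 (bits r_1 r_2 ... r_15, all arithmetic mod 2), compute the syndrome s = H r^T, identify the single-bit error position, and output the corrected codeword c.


s = (0, 1, 1, 1)^T, error position = 7, corrected codeword c = 011001110101010

Compute s = H r^T mod 2 one row at a time:
  s_1 = 1 + 0 + 1 + 0 + 1 + 0 + 1 + 0 = 4 ≡ 0 (mod 2).
  s_2 = 0 + 0 + 1 + 0 + 1 + 0 + 1 + 0 = 3 ≡ 1 (mod 2).
  s_3 = 1 + 1 + 1 + 0 + 1 + 0 + 1 + 0 = 5 ≡ 1 (mod 2).
  s_4 = 0 + 1 + 0 + 0 + 0 + 0 + 0 + 0 = 1 ≡ 1 (mod 2).
s = (0, 1, 1, 1)^T — this equals column 7 of H (binary 0111), so error is at position 7.
Correct: flip bit 7 of r = 011001010101010 to get c = 011001110101010.


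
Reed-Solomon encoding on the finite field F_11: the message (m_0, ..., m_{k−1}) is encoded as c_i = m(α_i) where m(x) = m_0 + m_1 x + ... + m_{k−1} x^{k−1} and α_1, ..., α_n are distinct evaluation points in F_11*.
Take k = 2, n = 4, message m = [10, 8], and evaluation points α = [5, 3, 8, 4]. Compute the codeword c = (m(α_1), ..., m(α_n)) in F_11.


c = [6, 1, 8, 9]

Message polynomial: m(x) = 10 + 8·x (mod 11).
For each evaluation point α_i, compute m(α_i) mod 11:
  α_1 = 5: Horner steps 8 → 6, so m(5) = 6.
  α_2 = 3: Horner steps 8 → 1, so m(3) = 1.
  α_3 = 8: Horner steps 8 → 8, so m(8) = 8.
  α_4 = 4: Horner steps 8 → 9, so m(4) = 9.
Codeword c = [6, 1, 8, 9] ∈ F_11^4.


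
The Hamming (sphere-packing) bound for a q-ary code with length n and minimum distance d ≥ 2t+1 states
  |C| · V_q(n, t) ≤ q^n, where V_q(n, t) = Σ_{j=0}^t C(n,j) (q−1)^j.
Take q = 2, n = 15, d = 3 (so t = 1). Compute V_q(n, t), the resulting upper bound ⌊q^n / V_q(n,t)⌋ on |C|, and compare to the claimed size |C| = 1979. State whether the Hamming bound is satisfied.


V_q(n, t) = 16, q^n = 32768, Hamming bound = 2048, |C| = 1979 ≤ bound (satisfied).

Step 1: Compute V_q(n, t) = Σ_{j=0}^1 C(n, j) (q−1)^j.
  j = 0: C(15,0)·(1)^0 = 1·1 = 1.
  j = 1: C(15,1)·(1)^1 = 15·1 = 15.
  V_q(n, t) = 1 + 15 = 16.
Step 2: q^n = 2^15 = 32768.
Step 3: Hamming bound ⌊q^n / V_q(n,t)⌋ = ⌊32768/16⌋ = 2048.
Step 4: Compare |C| = 1979 to 2048: satisfied.
The claimed |C| lies below the Hamming bound.


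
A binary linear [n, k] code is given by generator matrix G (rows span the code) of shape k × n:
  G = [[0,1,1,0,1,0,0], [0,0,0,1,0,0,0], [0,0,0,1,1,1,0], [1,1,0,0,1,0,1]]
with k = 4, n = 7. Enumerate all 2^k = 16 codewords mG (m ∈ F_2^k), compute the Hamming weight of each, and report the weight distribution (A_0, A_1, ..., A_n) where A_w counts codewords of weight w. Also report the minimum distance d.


Weight distribution: A_0 = 1, A_1 = 1, A_2 = 1, A_3 = 4, A_4 = 5, A_5 = 3, A_6 = 1. Minimum distance d = 1.

Enumerate all 2^4 = 16 messages m ∈ F_2^4.
For each, compute codeword c = mG in F_2^7, then tally its weight.
  m = 0000 → c = 0000000, weight = 0.
  m = 1000 → c = 0110100, weight = 3.
  m = 0100 → c = 0001000, weight = 1.
  m = 1100 → c = 0111100, weight = 4.
  m = 0010 → c = 0001110, weight = 3.
  m = 1010 → c = 0111010, weight = 4.
  m = 0110 → c = 0000110, weight = 2.
  m = 1110 → c = 0110010, weight = 3.
  m = 0001 → c = 1100101, weight = 4.
  m = 1001 → c = 1010001, weight = 3.
  m = 0101 → c = 1101101, weight = 5.
  m = 1101 → c = 1011001, weight = 4.
  m = 0011 → c = 1101011, weight = 5.
  m = 1011 → c = 1011111, weight = 6.
  m = 0111 → c = 1100011, weight = 4.
  m = 1111 → c = 1010111, weight = 5.
Tally weights:
  weight 0: 1 codewords.
  weight 1: 1 codewords.
  weight 2: 1 codewords.
  weight 3: 4 codewords.
  weight 4: 5 codewords.
  weight 5: 3 codewords.
  weight 6: 1 codewords.
Minimum distance d = smallest w > 0 with A_w > 0 = 1.
Sanity: Σ A_w = 16 = 2^4 = 16 ✓.


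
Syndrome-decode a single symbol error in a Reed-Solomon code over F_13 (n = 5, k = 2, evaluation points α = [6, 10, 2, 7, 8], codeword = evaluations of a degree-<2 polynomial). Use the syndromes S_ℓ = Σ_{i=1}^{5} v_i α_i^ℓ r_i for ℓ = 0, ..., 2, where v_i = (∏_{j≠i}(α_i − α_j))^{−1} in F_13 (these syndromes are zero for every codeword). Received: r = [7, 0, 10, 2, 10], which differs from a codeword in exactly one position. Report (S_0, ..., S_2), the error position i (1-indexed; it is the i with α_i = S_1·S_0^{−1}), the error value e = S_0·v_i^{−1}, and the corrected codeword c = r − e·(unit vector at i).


S = (2, 4, 8), error at position 3, error magnitude e = 9, c = [7, 0, 1, 2, 10].

Step 1: column multipliers v_i = (∏_{j≠i}(α_i − α_j))^{−1} mod 13.
  i = 1 (α = 6): (6−10)(6−2)(6−7)(6−8) = (−4)·4·(−1)·(−2) = −32 ≡ 7, so v_1 = 7^{−1} = 2 (mod 13).
  i = 2 (α = 10): (10−6)(10−2)(10−7)(10−8) = 4·8·3·2 = 192 ≡ 10, so v_2 = 10^{−1} = 4 (mod 13).
  i = 3 (α = 2): (2−6)(2−10)(2−7)(2−8) = (−4)·(−8)·(−5)·(−6) = 960 ≡ 11, so v_3 = 11^{−1} = 6 (mod 13).
  i = 4 (α = 7): (7−6)(7−10)(7−2)(7−8) = 1·(−3)·5·(−1) = 15 ≡ 2, so v_4 = 2^{−1} = 7 (mod 13).
  i = 5 (α = 8): (8−6)(8−10)(8−2)(8−7) = 2·(−2)·6·1 = −24 ≡ 2, so v_5 = 2^{−1} = 7 (mod 13).
  v = [2, 4, 6, 7, 7].
Step 2: syndromes of r = [7, 0, 10, 2, 10] (all sums mod 13).
  S_0 = Σ v_i r_i = 2·7 + 4·0 + 6·10 + 7·2 + 7·10 = 158 ≡ 2.
  S_1 = Σ v_i α_i r_i = 2·6·7 + 4·10·0 + 6·2·10 + 7·7·2 + 7·8·10 = 862 ≡ 4.
  α_i^2 mod 13 = [10, 9, 4, 10, 12].
  S_2 = Σ v_i α_i^2 r_i = 2·10·7 + 4·9·0 + 6·4·10 + 7·10·2 + 7·12·10 = 1360 ≡ 8.
  S = (2, 4, 8) ≠ 0, so r is not a codeword (an error is present).
Step 3: locate the error. For a single error e at position i, S_ℓ = v_i·e·α_i^ℓ, so α_err = S_1/S_0.
  S_0^{−1} = 2^{−1} = 7 (mod 13), so α_err = 4·7 = 28 ≡ 2 = α_3. Error position i = 3.
  Consistency check: S_2/S_1 = 8·10 = 80 ≡ 2 = α_err ✓ (single-error assumption holds).
Step 4: error magnitude e = S_0/v_3 = S_0·∏_{j≠3}(α_3 − α_j) = 2·11 = 22 ≡ 9 (mod 13).
Step 5: correct position 3: c_3 = r_3 − e = 10 − 9 ≡ 1 (mod 13). Hence c = [7, 0, 1, 2, 10].
  Check: interpolating c through the α_i gives m(x) = 11 + 8·x (degree < 2) with m(α_i) = c_i for every i, so c is indeed a codeword.


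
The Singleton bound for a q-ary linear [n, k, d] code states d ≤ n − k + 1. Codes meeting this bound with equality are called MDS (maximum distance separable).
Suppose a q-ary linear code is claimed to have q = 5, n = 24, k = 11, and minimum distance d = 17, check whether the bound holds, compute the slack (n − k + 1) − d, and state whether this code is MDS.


Singleton RHS = n − k + 1 = 14, slack = -3, bound violated (no such code; not MDS).

Singleton bound: d ≤ n − k + 1.
Here n = 24, k = 11, so n − k + 1 = 14.
Given d = 17, check d ≤ 14: NO.
Slack = (n − k + 1) − d = -3.
The slack is negative: d = 17 exceeds n − k + 1 = 14 by 3, so the Singleton bound is violated and no linear [24, 11, 17]_5 code can exist. In particular it is not MDS (MDS requires d = n − k + 1 exactly).
Description: the claimed parameters are [24, 11, 17]_5; such a code would be impossible (violates the Singleton bound).


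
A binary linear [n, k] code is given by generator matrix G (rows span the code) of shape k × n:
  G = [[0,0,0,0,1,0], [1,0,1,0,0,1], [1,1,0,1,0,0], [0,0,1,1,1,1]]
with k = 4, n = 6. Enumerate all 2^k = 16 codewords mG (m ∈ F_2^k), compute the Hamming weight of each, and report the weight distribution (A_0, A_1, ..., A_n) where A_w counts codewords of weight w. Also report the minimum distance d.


Weight distribution: A_0 = 1, A_1 = 2, A_2 = 2, A_3 = 4, A_4 = 5, A_5 = 2. Minimum distance d = 1.

Enumerate all 2^4 = 16 messages m ∈ F_2^4.
For each, compute codeword c = mG in F_2^6, then tally its weight.
  m = 0000 → c = 000000, weight = 0.
  m = 1000 → c = 000010, weight = 1.
  m = 0100 → c = 101001, weight = 3.
  m = 1100 → c = 101011, weight = 4.
  m = 0010 → c = 110100, weight = 3.
  m = 1010 → c = 110110, weight = 4.
  m = 0110 → c = 011101, weight = 4.
  m = 1110 → c = 011111, weight = 5.
  m = 0001 → c = 001111, weight = 4.
  m = 1001 → c = 001101, weight = 3.
  m = 0101 → c = 100110, weight = 3.
  m = 1101 → c = 100100, weight = 2.
  m = 0011 → c = 111011, weight = 5.
  m = 1011 → c = 111001, weight = 4.
  m = 0111 → c = 010010, weight = 2.
  m = 1111 → c = 010000, weight = 1.
Tally weights:
  weight 0: 1 codewords.
  weight 1: 2 codewords.
  weight 2: 2 codewords.
  weight 3: 4 codewords.
  weight 4: 5 codewords.
  weight 5: 2 codewords.
Minimum distance d = smallest w > 0 with A_w > 0 = 1.
Sanity: Σ A_w = 16 = 2^4 = 16 ✓.


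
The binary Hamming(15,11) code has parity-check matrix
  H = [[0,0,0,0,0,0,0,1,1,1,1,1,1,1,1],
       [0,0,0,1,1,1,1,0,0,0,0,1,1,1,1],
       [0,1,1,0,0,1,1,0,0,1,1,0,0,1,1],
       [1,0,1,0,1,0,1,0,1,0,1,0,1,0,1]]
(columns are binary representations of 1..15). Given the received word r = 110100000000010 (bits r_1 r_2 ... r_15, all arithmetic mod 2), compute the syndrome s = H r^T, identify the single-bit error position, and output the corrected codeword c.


s = (1, 0, 0, 1)^T, error position = 9, corrected codeword c = 110100001000010

Compute s = H r^T mod 2 one row at a time:
  s_1 = 0 + 0 + 0 + 0 + 0 + 0 + 1 + 0 = 1 ≡ 1 (mod 2).
  s_2 = 1 + 0 + 0 + 0 + 0 + 0 + 1 + 0 = 2 ≡ 0 (mod 2).
  s_3 = 1 + 0 + 0 + 0 + 0 + 0 + 1 + 0 = 2 ≡ 0 (mod 2).
  s_4 = 1 + 0 + 0 + 0 + 0 + 0 + 0 + 0 = 1 ≡ 1 (mod 2).
s = (1, 0, 0, 1)^T — this equals column 9 of H (binary 1001), so error is at position 9.
Correct: flip bit 9 of r = 110100000000010 to get c = 110100001000010.


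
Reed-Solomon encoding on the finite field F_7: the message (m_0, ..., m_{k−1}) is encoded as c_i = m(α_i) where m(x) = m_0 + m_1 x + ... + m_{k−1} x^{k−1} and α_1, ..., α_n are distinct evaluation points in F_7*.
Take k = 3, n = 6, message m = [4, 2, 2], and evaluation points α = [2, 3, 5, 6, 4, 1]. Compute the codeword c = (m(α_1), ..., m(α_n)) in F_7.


c = [2, 0, 1, 4, 2, 1]

Message polynomial: m(x) = 4 + 2·x + 2·x^2 (mod 7).
For each evaluation point α_i, compute m(α_i) mod 7:
  α_1 = 2: Horner steps 2 → 6 → 2, so m(2) = 2.
  α_2 = 3: Horner steps 2 → 1 → 0, so m(3) = 0.
  α_3 = 5: Horner steps 2 → 5 → 1, so m(5) = 1.
  α_4 = 6: Horner steps 2 → 0 → 4, so m(6) = 4.
  α_5 = 4: Horner steps 2 → 3 → 2, so m(4) = 2.
  α_6 = 1: Horner steps 2 → 4 → 1, so m(1) = 1.
Codeword c = [2, 0, 1, 4, 2, 1] ∈ F_7^6.


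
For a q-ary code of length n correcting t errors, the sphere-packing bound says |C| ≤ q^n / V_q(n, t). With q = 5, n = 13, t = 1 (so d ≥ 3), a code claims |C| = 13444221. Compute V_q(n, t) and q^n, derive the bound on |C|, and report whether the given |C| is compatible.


V_q(n, t) = 53, q^n = 1220703125, Hamming bound = 23032134, |C| = 13444221 ≤ bound (satisfied).

Step 1: Compute V_q(n, t) = Σ_{j=0}^1 C(n, j) (q−1)^j.
  j = 0: C(13,0)·(4)^0 = 1·1 = 1.
  j = 1: C(13,1)·(4)^1 = 13·4 = 52.
  V_q(n, t) = 1 + 52 = 53.
Step 2: q^n = 5^13 = 1220703125.
Step 3: Hamming bound ⌊q^n / V_q(n,t)⌋ = ⌊1220703125/53⌋ = 23032134.
Step 4: Compare |C| = 13444221 to 23032134: satisfied.
The claimed |C| lies below the Hamming bound.


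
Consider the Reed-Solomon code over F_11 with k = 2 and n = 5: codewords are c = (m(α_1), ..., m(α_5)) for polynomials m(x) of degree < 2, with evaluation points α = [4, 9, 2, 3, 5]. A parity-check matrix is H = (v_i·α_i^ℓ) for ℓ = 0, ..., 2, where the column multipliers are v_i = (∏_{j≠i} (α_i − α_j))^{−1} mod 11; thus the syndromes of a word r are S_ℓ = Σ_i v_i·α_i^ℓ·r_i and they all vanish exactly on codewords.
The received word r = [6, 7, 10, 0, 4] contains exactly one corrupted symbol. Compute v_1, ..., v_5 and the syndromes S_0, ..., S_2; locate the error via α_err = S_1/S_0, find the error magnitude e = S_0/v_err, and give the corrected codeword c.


S = (8, 2, 6), error at position 4, error magnitude e = 3, c = [6, 7, 10, 8, 4].

Step 1: column multipliers v_i = (∏_{j≠i}(α_i − α_j))^{−1} mod 11.
  i = 1 (α = 4): (4−9)(4−2)(4−3)(4−5) = (−5)·2·1·(−1) = 10 ≡ 10, so v_1 = 10^{−1} = 10 (mod 11).
  i = 2 (α = 9): (9−4)(9−2)(9−3)(9−5) = 5·7·6·4 = 840 ≡ 4, so v_2 = 4^{−1} = 3 (mod 11).
  i = 3 (α = 2): (2−4)(2−9)(2−3)(2−5) = (−2)·(−7)·(−1)·(−3) = 42 ≡ 9, so v_3 = 9^{−1} = 5 (mod 11).
  i = 4 (α = 3): (3−4)(3−9)(3−2)(3−5) = (−1)·(−6)·1·(−2) = −12 ≡ 10, so v_4 = 10^{−1} = 10 (mod 11).
  i = 5 (α = 5): (5−4)(5−9)(5−2)(5−3) = 1·(−4)·3·2 = −24 ≡ 9, so v_5 = 9^{−1} = 5 (mod 11).
  v = [10, 3, 5, 10, 5].
Step 2: syndromes of r = [6, 7, 10, 0, 4] (all sums mod 11).
  S_0 = Σ v_i r_i = 10·6 + 3·7 + 5·10 + 10·0 + 5·4 = 151 ≡ 8.
  S_1 = Σ v_i α_i r_i = 10·4·6 + 3·9·7 + 5·2·10 + 10·3·0 + 5·5·4 = 629 ≡ 2.
  α_i^2 mod 11 = [5, 4, 4, 9, 3].
  S_2 = Σ v_i α_i^2 r_i = 10·5·6 + 3·4·7 + 5·4·10 + 10·9·0 + 5·3·4 = 644 ≡ 6.
  S = (8, 2, 6) ≠ 0, so r is not a codeword (an error is present).
Step 3: locate the error. For a single error e at position i, S_ℓ = v_i·e·α_i^ℓ, so α_err = S_1/S_0.
  S_0^{−1} = 8^{−1} = 7 (mod 11), so α_err = 2·7 = 14 ≡ 3 = α_4. Error position i = 4.
  Consistency check: S_2/S_1 = 6·6 = 36 ≡ 3 = α_err ✓ (single-error assumption holds).
Step 4: error magnitude e = S_0/v_4 = S_0·∏_{j≠4}(α_4 − α_j) = 8·10 = 80 ≡ 3 (mod 11).
Step 5: correct position 4: c_4 = r_4 − e = 0 − 3 ≡ 8 (mod 11). Hence c = [6, 7, 10, 8, 4].
  Check: interpolating c through the α_i gives m(x) = 3 + 9·x (degree < 2) with m(α_i) = c_i for every i, so c is indeed a codeword.


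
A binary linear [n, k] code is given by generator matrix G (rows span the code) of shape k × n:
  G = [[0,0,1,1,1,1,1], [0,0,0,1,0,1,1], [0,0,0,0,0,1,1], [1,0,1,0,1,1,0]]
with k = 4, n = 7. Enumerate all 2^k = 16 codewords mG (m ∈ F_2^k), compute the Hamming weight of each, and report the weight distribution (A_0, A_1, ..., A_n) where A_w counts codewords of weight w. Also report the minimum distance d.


Weight distribution: A_0 = 1, A_1 = 1, A_2 = 4, A_3 = 4, A_4 = 3, A_5 = 3. Minimum distance d = 1.

Enumerate all 2^4 = 16 messages m ∈ F_2^4.
For each, compute codeword c = mG in F_2^7, then tally its weight.
  m = 0000 → c = 0000000, weight = 0.
  m = 1000 → c = 0011111, weight = 5.
  m = 0100 → c = 0001011, weight = 3.
  m = 1100 → c = 0010100, weight = 2.
  m = 0010 → c = 0000011, weight = 2.
  m = 1010 → c = 0011100, weight = 3.
  m = 0110 → c = 0001000, weight = 1.
  m = 1110 → c = 0010111, weight = 4.
  m = 0001 → c = 1010110, weight = 4.
  m = 1001 → c = 1001001, weight = 3.
  m = 0101 → c = 1011101, weight = 5.
  m = 1101 → c = 1000010, weight = 2.
  m = 0011 → c = 1010101, weight = 4.
  m = 1011 → c = 1001010, weight = 3.
  m = 0111 → c = 1011110, weight = 5.
  m = 1111 → c = 1000001, weight = 2.
Tally weights:
  weight 0: 1 codewords.
  weight 1: 1 codewords.
  weight 2: 4 codewords.
  weight 3: 4 codewords.
  weight 4: 3 codewords.
  weight 5: 3 codewords.
Minimum distance d = smallest w > 0 with A_w > 0 = 1.
Sanity: Σ A_w = 16 = 2^4 = 16 ✓.


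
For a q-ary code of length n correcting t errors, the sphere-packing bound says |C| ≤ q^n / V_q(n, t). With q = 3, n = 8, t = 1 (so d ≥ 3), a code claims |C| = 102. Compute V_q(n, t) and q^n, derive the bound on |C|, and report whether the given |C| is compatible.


V_q(n, t) = 17, q^n = 6561, Hamming bound = 385, |C| = 102 ≤ bound (satisfied).

Step 1: Compute V_q(n, t) = Σ_{j=0}^1 C(n, j) (q−1)^j.
  j = 0: C(8,0)·(2)^0 = 1·1 = 1.
  j = 1: C(8,1)·(2)^1 = 8·2 = 16.
  V_q(n, t) = 1 + 16 = 17.
Step 2: q^n = 3^8 = 6561.
Step 3: Hamming bound ⌊q^n / V_q(n,t)⌋ = ⌊6561/17⌋ = 385.
Step 4: Compare |C| = 102 to 385: satisfied.
The claimed |C| lies below the Hamming bound.


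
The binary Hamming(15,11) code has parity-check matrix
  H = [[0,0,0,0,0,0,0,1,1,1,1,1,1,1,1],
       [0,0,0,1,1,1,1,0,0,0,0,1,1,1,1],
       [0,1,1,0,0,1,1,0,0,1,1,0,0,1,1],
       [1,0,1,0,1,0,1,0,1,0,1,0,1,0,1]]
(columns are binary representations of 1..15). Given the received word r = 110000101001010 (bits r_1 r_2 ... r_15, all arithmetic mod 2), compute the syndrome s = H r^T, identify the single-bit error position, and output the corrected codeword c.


s = (1, 1, 1, 1)^T, error position = 15, corrected codeword c = 110000101001011

Compute s = H r^T mod 2 one row at a time:
  s_1 = 0 + 1 + 0 + 0 + 1 + 0 + 1 + 0 = 3 ≡ 1 (mod 2).
  s_2 = 0 + 0 + 0 + 1 + 1 + 0 + 1 + 0 = 3 ≡ 1 (mod 2).
  s_3 = 1 + 0 + 0 + 1 + 0 + 0 + 1 + 0 = 3 ≡ 1 (mod 2).
  s_4 = 1 + 0 + 0 + 1 + 1 + 0 + 0 + 0 = 3 ≡ 1 (mod 2).
s = (1, 1, 1, 1)^T — this equals column 15 of H (binary 1111), so error is at position 15.
Correct: flip bit 15 of r = 110000101001010 to get c = 110000101001011.


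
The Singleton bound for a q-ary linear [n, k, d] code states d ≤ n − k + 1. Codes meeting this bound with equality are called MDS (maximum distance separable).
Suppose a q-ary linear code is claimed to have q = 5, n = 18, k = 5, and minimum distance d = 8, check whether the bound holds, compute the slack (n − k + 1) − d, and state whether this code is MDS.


Singleton RHS = n − k + 1 = 14, slack = 6, bound satisfied, not MDS.

Singleton bound: d ≤ n − k + 1.
Here n = 18, k = 5, so n − k + 1 = 14.
Given d = 8, check d ≤ 14: YES.
Slack = (n − k + 1) − d = 6.
The code is NOT MDS (slack = 6 > 0).
Description: the claimed parameters are [18, 5, 8]_5; such a code would be non-MDS.


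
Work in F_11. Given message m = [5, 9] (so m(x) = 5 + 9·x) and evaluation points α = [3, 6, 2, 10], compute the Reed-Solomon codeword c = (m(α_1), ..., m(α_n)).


c = [10, 4, 1, 7]

Message polynomial: m(x) = 5 + 9·x (mod 11).
For each evaluation point α_i, compute m(α_i) mod 11:
  α_1 = 3: Horner steps 9 → 10, so m(3) = 10.
  α_2 = 6: Horner steps 9 → 4, so m(6) = 4.
  α_3 = 2: Horner steps 9 → 1, so m(2) = 1.
  α_4 = 10: Horner steps 9 → 7, so m(10) = 7.
Codeword c = [10, 4, 1, 7] ∈ F_11^4.
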